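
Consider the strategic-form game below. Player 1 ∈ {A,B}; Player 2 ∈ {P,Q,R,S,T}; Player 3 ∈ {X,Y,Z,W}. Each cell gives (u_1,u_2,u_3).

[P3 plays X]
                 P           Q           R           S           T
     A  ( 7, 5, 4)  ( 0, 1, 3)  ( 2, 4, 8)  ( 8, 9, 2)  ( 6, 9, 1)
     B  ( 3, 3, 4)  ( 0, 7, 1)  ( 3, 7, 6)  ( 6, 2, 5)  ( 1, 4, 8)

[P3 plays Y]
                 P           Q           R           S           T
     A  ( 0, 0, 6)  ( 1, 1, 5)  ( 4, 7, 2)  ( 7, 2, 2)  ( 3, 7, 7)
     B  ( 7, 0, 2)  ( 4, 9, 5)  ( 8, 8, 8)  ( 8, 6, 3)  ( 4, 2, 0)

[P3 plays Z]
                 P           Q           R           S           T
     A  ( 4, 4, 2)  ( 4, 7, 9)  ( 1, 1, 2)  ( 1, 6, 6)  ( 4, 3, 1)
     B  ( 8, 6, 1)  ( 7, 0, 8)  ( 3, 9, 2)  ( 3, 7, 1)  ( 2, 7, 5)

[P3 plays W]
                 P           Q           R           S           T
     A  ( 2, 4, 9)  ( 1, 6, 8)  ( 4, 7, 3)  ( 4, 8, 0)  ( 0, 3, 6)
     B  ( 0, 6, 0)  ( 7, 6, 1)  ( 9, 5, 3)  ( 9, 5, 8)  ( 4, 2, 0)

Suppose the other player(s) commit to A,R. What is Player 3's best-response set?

u_3(X vs A,R) = 8
u_3(Y vs A,R) = 2
u_3(Z vs A,R) = 2
u_3(W vs A,R) = 3
max payoff 8 at {X}

BR_3 = {X}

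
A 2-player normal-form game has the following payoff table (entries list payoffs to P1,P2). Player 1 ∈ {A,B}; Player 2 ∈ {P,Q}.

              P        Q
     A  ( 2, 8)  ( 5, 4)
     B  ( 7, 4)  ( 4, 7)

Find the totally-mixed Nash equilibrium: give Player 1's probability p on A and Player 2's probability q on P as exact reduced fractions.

P1 indiff ⇒ q·2+(1-q)·5 = q·7+(1-q)·4 ⇒ q(-5) = (1-q)(-1) ⇒ q = 1/6
P2 indiff ⇒ p·8+(1-p)·4 = p·4+(1-p)·7 ⇒ p(4) = (1-p)(3) ⇒ p = 3/7

P1 mixes 3/7 on A; P2 mixes 1/6 on P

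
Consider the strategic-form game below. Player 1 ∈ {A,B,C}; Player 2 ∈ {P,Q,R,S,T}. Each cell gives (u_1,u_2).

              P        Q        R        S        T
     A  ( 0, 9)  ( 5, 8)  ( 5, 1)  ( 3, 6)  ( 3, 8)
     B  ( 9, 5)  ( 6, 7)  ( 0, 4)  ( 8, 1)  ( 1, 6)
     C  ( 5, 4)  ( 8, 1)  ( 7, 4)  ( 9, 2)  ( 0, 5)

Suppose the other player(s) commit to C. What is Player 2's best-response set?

BR_2 = {T}

u_2(P vs C) = 4
u_2(Q vs C) = 1
u_2(R vs C) = 4
u_2(S vs C) = 2
u_2(T vs C) = 5
max payoff 5 at {T}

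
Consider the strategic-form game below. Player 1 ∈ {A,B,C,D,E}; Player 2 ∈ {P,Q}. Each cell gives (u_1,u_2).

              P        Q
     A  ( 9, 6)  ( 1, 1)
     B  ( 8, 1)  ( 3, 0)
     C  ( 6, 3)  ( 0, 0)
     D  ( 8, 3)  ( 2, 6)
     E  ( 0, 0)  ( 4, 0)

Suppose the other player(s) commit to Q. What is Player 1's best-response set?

u_1(A vs Q) = 1
u_1(B vs Q) = 3
u_1(C vs Q) = 0
u_1(D vs Q) = 2
u_1(E vs Q) = 4
max payoff 4 at {E}

P1 best: {E}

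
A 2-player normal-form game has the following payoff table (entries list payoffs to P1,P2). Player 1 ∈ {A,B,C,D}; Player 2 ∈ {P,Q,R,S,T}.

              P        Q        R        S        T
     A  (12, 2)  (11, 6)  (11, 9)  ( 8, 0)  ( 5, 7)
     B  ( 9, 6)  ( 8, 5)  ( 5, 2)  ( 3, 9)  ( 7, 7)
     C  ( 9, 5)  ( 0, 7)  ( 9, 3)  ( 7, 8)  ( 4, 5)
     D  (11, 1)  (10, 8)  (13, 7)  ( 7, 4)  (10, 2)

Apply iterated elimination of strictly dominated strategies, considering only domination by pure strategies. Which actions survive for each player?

IESDS → P1:{A,D} P2:{Q,R}

P1 drop B (D beats it: P:11>9 Q:10>8 R:13>5 S:7>3 T:10>7)
P1 drop C (A beats it: P:12>9 Q:11>0 R:11>9 S:8>7 T:5>4)
P2 drop P (Q beats it: A:6>2 D:8>1)
P2 drop S (Q beats it: A:6>0 D:8>4)
P2 drop T (R beats it: A:9>7 D:7>2)
P1→{A,D} P2→{Q,R}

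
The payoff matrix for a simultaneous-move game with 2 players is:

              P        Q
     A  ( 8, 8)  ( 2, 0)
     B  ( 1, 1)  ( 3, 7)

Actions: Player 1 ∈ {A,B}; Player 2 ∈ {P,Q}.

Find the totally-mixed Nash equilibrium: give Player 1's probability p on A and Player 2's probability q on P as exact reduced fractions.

P1 indiff ⇒ q·8+(1-q)·2 = q·1+(1-q)·3 ⇒ q(7) = (1-q)(1) ⇒ q = 1/8
P2 indiff ⇒ p·8+(1-p)·1 = p·0+(1-p)·7 ⇒ p(8) = (1-p)(6) ⇒ p = 3/7

p=3/7, q=1/8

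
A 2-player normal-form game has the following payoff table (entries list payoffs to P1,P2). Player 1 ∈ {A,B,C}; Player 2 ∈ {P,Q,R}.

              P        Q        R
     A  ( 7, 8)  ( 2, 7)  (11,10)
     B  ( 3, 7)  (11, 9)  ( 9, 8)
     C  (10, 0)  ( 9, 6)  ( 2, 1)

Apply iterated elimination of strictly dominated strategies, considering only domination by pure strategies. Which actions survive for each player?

P2 drop P (R beats it: A:10>8 B:8>7 C:1>0)
P1 drop C (B beats it: Q:11>9 R:9>2)
P1→{A,B} P2→{Q,R}

IESDS → P1:{A,B} P2:{Q,R}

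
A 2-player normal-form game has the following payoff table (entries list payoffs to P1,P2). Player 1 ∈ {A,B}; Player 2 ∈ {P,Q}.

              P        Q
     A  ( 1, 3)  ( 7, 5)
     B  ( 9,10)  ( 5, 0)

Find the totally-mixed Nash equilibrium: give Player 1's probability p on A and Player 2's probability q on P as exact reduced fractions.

P1 mixes 5/6 on A; P2 mixes 1/5 on P

P1 indiff ⇒ q·1+(1-q)·7 = q·9+(1-q)·5 ⇒ q(-8) = (1-q)(-2) ⇒ q = 1/5
P2 indiff ⇒ p·3+(1-p)·10 = p·5+(1-p)·0 ⇒ p(-2) = (1-p)(-10) ⇒ p = 5/6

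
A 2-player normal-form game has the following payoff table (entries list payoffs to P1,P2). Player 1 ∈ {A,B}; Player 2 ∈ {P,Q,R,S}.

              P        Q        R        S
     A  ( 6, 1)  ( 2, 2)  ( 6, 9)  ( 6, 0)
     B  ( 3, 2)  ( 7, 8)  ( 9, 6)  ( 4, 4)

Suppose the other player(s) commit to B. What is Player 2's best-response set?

u_2(P vs B) = 2
u_2(Q vs B) = 8
u_2(R vs B) = 6
u_2(S vs B) = 4
max payoff 8 at {Q}

argmax u_2 = {Q}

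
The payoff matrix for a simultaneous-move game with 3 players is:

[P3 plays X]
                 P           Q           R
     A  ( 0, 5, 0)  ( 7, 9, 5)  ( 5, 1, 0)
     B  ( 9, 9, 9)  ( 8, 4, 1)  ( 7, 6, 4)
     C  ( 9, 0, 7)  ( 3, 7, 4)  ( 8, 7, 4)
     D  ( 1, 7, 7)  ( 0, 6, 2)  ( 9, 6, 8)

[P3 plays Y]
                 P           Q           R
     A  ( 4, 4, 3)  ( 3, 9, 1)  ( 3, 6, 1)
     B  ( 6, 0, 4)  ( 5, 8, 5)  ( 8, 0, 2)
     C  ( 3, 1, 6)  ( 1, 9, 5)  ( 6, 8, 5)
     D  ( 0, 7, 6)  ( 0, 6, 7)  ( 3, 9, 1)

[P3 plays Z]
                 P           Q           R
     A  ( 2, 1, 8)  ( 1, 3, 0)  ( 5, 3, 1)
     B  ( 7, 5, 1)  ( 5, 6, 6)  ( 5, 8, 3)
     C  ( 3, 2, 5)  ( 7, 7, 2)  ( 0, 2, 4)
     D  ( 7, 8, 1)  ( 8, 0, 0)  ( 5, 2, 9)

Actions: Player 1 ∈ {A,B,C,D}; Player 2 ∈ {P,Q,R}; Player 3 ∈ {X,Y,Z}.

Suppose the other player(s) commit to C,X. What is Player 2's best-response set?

u_2(P vs C,X) = 0
u_2(Q vs C,X) = 7
u_2(R vs C,X) = 7
max payoff 7 at {Q,R}

BR_2 = {Q,R}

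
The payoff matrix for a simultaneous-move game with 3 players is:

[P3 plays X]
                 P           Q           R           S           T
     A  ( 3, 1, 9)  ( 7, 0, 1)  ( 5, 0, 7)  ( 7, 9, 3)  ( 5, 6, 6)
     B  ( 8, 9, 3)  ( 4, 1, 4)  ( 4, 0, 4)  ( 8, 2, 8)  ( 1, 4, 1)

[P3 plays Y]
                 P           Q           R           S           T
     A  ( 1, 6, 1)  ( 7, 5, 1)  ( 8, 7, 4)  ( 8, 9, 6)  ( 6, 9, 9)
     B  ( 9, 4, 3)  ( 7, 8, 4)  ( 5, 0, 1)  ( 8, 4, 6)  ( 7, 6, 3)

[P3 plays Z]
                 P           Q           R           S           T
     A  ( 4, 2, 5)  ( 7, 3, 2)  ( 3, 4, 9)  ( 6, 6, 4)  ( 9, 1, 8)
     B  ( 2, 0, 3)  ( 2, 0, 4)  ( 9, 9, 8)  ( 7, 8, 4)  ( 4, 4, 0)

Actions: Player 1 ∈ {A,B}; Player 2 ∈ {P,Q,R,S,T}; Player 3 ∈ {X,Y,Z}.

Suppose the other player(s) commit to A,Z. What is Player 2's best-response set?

BR_2 = {S}

u_2(P vs A,Z) = 2
u_2(Q vs A,Z) = 3
u_2(R vs A,Z) = 4
u_2(S vs A,Z) = 6
u_2(T vs A,Z) = 1
max payoff 6 at {S}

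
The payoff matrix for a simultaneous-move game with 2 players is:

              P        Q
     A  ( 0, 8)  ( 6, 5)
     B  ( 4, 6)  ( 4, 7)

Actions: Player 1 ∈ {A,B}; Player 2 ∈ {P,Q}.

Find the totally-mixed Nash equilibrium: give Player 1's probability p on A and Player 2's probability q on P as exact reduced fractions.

(p,q) = (1/4, 1/3)

P1 indiff ⇒ q·0+(1-q)·6 = q·4+(1-q)·4 ⇒ q(-4) = (1-q)(-2) ⇒ q = 1/3
P2 indiff ⇒ p·8+(1-p)·6 = p·5+(1-p)·7 ⇒ p(3) = (1-p)(1) ⇒ p = 1/4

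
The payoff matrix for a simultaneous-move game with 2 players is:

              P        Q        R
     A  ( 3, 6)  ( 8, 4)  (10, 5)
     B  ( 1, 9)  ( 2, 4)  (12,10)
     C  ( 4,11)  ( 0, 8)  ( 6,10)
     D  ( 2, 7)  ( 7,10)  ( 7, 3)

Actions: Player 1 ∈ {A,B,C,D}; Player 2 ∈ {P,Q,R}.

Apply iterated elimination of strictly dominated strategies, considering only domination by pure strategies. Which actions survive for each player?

Survivors P1:{A,B,C} P2:{P,R}

P1 drop D (A beats it: P:3>2 Q:8>7 R:10>7)
P2 drop Q (P beats it: A:6>4 B:9>4 C:11>8)
P1→{A,B,C} P2→{P,R}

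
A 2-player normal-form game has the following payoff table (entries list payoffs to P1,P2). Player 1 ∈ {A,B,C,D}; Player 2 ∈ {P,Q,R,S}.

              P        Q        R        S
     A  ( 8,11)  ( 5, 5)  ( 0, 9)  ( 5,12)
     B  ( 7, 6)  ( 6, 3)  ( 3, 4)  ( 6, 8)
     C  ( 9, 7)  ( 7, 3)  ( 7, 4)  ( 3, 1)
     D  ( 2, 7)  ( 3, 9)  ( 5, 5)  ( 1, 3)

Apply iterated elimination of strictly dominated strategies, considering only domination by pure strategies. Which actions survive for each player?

P1 drop D (C beats it: P:9>2 Q:7>3 R:7>5 S:3>1)
P2 drop Q (P beats it: A:11>5 B:6>3 C:7>3)
P2 drop R (P beats it: A:11>9 B:6>4 C:7>4)
P1→{A,B,C} P2→{P,S}

IESDS → P1:{A,B,C} P2:{P,S}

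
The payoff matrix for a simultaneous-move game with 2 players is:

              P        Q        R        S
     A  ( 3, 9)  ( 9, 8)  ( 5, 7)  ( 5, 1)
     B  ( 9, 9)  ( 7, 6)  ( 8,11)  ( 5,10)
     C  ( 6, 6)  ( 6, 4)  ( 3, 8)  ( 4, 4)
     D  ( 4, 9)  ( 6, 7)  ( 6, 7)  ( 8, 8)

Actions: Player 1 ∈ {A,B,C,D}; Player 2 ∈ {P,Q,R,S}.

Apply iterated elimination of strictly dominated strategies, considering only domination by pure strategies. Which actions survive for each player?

P1 drop C (B beats it: P:9>6 Q:7>6 R:8>3 S:5>4)
P2 drop Q (P beats it: A:9>8 B:9>6 D:9>7)
P1 drop A (D beats it: P:4>3 R:6>5 S:8>5)
P1→{B,D} P2→{P,R,S}

IESDS → P1:{B,D} P2:{P,R,S}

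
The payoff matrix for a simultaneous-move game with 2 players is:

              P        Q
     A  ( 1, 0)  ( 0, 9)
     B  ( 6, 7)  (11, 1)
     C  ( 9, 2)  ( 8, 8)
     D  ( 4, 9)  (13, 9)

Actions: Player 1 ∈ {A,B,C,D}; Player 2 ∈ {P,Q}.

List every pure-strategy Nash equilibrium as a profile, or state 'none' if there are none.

(A,P): not NE [P1→C gives 9>1; P2→Q gives 9>0]
(A,Q): not NE [P1→D gives 13>0]
(B,P): not NE [P1→C gives 9>6]
(B,Q): not NE [P1→D gives 13>11; P2→P gives 7>1]
(C,P): not NE [P2→Q gives 8>2]
(C,Q): not NE [P1→D gives 13>8]
(D,P): not NE [P1→C gives 9>4]
(D,Q): NE

NE set: (D,Q)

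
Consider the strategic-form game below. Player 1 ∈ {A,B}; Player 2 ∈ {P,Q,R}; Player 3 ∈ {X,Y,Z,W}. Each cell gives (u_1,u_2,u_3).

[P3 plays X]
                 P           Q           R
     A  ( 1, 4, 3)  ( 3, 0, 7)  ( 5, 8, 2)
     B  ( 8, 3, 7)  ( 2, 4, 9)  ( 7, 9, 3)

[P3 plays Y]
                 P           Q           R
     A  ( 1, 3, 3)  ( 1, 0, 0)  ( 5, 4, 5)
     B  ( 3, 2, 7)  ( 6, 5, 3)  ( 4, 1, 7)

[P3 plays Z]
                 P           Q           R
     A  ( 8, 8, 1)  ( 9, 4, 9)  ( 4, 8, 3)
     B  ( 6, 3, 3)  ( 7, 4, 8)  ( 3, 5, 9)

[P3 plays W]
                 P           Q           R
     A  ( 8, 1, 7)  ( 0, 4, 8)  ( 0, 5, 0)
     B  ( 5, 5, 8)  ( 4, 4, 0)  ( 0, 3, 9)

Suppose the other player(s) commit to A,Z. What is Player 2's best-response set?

argmax u_2 = {P,R}

u_2(P vs A,Z) = 8
u_2(Q vs A,Z) = 4
u_2(R vs A,Z) = 8
max payoff 8 at {P,R}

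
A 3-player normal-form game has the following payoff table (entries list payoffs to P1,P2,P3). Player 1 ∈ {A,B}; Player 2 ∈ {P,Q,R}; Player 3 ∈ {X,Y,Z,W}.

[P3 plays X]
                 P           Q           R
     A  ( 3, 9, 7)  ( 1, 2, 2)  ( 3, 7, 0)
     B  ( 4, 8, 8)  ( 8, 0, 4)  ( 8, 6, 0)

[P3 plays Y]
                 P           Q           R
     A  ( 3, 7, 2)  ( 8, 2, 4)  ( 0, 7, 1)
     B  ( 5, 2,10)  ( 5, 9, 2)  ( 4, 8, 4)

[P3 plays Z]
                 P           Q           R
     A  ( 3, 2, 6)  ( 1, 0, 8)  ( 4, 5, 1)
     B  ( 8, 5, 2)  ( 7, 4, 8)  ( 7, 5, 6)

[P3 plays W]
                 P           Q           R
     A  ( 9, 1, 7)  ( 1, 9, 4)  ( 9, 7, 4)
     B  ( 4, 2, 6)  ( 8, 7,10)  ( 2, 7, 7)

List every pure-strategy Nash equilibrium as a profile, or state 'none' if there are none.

(A,P,X): not NE [P1→B gives 4>3]
(A,P,Y): not NE [P1→B gives 5>3; P3→W gives 7>2]
(A,P,Z): not NE [P1→B gives 8>3; P2→R gives 5>2; P3→W gives 7>6]
(A,P,W): not NE [P2→Q gives 9>1]
(A,Q,X): not NE [P1→B gives 8>1; P2→P gives 9>2; P3→Z gives 8>2]
(A,Q,Y): not NE [P2→R gives 7>2; P3→Z gives 8>4]
(A,Q,Z): not NE [P1→B gives 7>1; P2→R gives 5>0]
(A,Q,W): not NE [P1→B gives 8>1; P3→Z gives 8>4]
(A,R,X): not NE [P1→B gives 8>3; P2→P gives 9>7; P3→W gives 4>0]
(A,R,Y): not NE [P1→B gives 4>0; P3→W gives 4>1]
(A,R,Z): not NE [P1→B gives 7>4; P3→W gives 4>1]
(A,R,W): not NE [P2→Q gives 9>7]
(B,P,X): not NE [P3→Y gives 10>8]
(B,P,Y): not NE [P2→Q gives 9>2]
(B,P,Z): not NE [P3→Y gives 10>2]
(B,P,W): not NE [P1→A gives 9>4; P2→R gives 7>2; P3→Y gives 10>6]
(B,Q,X): not NE [P2→P gives 8>0; P3→W gives 10>4]
(B,Q,Y): not NE [P1→A gives 8>5; P3→W gives 10>2]
(B,Q,Z): not NE [P2→R gives 5>4; P3→W gives 10>8]
(B,Q,W): NE
(B,R,X): not NE [P2→P gives 8>6; P3→W gives 7>0]
(B,R,Y): not NE [P2→Q gives 9>8; P3→W gives 7>4]
(B,R,Z): not NE [P3→W gives 7>6]
(B,R,W): not NE [P1→A gives 9>2]

NE set: (B,Q,W)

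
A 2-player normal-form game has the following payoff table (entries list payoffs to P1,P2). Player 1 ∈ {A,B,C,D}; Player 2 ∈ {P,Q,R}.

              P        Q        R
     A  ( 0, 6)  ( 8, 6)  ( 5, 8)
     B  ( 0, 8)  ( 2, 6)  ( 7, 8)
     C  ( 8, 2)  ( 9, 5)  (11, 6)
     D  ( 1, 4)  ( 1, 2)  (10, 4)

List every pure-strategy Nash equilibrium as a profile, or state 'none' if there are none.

(A,P): not NE [P1→C gives 8>0; P2→R gives 8>6]
(A,Q): not NE [P1→C gives 9>8; P2→R gives 8>6]
(A,R): not NE [P1→C gives 11>5]
(B,P): not NE [P1→C gives 8>0]
(B,Q): not NE [P1→C gives 9>2; P2→R gives 8>6]
(B,R): not NE [P1→C gives 11>7]
(C,P): not NE [P2→R gives 6>2]
(C,Q): not NE [P2→R gives 6>5]
(C,R): NE
(D,P): not NE [P1→C gives 8>1]
(D,Q): not NE [P1→C gives 9>1; P2→R gives 4>2]
(D,R): not NE [P1→C gives 11>10]

PSNE = {(C,R)}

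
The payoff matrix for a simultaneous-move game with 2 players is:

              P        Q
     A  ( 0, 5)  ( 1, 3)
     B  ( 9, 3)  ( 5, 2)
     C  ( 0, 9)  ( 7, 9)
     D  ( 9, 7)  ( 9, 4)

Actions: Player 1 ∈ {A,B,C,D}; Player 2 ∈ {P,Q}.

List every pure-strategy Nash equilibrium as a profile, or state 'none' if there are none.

Nash profiles: (B,P), (D,P)

(A,P): not NE [P1→D gives 9>0]
(A,Q): not NE [P1→D gives 9>1; P2→P gives 5>3]
(B,P): NE
(B,Q): not NE [P1→D gives 9>5; P2→P gives 3>2]
(C,P): not NE [P1→D gives 9>0]
(C,Q): not NE [P1→D gives 9>7]
(D,P): NE
(D,Q): not NE [P2→P gives 7>4]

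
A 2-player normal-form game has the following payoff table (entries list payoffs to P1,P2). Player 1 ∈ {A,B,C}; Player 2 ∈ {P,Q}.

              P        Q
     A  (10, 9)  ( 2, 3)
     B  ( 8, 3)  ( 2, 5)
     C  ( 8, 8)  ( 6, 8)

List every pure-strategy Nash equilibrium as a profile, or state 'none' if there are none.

NE set: (A,P), (C,Q)

(A,P): NE
(A,Q): not NE [P1→C gives 6>2; P2→P gives 9>3]
(B,P): not NE [P1→A gives 10>8; P2→Q gives 5>3]
(B,Q): not NE [P1→C gives 6>2]
(C,P): not NE [P1→A gives 10>8]
(C,Q): NE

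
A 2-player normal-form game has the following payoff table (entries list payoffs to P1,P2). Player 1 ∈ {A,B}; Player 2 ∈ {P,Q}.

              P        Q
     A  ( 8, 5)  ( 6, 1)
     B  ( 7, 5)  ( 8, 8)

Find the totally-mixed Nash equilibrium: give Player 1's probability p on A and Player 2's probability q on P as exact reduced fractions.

P1 indiff ⇒ q·8+(1-q)·6 = q·7+(1-q)·8 ⇒ q(1) = (1-q)(2) ⇒ q = 2/3
P2 indiff ⇒ p·5+(1-p)·5 = p·1+(1-p)·8 ⇒ p(4) = (1-p)(3) ⇒ p = 3/7

p=3/7, q=2/3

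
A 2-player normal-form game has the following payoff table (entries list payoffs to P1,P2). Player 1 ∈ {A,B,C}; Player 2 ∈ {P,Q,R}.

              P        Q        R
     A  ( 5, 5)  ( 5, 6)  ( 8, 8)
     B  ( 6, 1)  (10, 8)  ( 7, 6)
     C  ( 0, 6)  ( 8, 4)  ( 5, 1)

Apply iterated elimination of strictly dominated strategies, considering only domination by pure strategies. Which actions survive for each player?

P1 drop C (B beats it: P:6>0 Q:10>8 R:7>5)
P2 drop P (Q beats it: A:6>5 B:8>1)
P1→{A,B} P2→{Q,R}

Survivors P1:{A,B} P2:{Q,R}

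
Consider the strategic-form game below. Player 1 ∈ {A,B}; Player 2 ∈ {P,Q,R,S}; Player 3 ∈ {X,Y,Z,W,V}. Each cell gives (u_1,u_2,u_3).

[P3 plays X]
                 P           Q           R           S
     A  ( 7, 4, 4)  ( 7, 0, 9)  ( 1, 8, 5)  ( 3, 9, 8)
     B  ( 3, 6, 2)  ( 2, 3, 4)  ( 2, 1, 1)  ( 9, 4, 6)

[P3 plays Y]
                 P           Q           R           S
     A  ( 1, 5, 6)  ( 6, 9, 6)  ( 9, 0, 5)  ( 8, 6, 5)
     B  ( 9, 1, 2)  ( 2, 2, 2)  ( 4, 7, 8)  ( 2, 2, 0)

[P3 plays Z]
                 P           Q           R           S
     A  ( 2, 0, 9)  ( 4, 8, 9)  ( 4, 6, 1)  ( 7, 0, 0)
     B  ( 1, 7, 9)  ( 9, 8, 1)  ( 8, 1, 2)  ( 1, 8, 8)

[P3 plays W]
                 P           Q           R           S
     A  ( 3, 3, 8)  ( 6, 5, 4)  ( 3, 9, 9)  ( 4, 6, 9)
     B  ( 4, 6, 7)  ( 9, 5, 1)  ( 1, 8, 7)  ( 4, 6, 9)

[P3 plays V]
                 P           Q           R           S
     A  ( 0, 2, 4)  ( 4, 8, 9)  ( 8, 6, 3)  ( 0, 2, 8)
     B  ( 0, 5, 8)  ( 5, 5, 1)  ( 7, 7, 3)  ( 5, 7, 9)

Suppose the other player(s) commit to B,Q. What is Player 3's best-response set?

u_3(X vs B,Q) = 4
u_3(Y vs B,Q) = 2
u_3(Z vs B,Q) = 1
u_3(W vs B,Q) = 1
u_3(V vs B,Q) = 1
max payoff 4 at {X}

argmax u_3 = {X}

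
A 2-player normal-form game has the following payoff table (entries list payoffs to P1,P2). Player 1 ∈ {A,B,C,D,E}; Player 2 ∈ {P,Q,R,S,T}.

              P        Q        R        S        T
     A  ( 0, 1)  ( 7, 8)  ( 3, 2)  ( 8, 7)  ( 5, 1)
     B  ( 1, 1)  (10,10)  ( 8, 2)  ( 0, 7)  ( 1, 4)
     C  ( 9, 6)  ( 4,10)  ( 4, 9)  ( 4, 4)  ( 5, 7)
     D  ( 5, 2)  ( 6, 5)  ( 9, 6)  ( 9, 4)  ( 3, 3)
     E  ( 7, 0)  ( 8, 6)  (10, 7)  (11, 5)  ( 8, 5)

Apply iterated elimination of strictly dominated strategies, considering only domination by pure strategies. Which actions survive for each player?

P1 drop A (E beats it: P:7>0 Q:8>7 R:10>3 S:11>8 T:8>5)
P1 drop D (E beats it: P:7>5 Q:8>6 R:10>9 S:11>9 T:8>3)
P2 drop P (Q beats it: B:10>1 C:10>6 E:6>0)
P1 drop C (E beats it: Q:8>4 R:10>4 S:11>4 T:8>5)
P2 drop S (Q beats it: B:10>7 E:6>5)
P2 drop T (Q beats it: B:10>4 E:6>5)
P1→{B,E} P2→{Q,R}

Remaining: P1:{B,E} P2:{Q,R}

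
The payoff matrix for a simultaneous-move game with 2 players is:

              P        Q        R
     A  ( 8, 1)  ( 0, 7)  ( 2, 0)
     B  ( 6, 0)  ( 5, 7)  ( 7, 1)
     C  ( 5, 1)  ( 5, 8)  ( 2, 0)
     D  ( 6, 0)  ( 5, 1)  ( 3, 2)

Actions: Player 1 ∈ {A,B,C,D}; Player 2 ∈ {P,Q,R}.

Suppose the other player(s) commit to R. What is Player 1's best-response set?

P1 best: {B}

u_1(A vs R) = 2
u_1(B vs R) = 7
u_1(C vs R) = 2
u_1(D vs R) = 3
max payoff 7 at {B}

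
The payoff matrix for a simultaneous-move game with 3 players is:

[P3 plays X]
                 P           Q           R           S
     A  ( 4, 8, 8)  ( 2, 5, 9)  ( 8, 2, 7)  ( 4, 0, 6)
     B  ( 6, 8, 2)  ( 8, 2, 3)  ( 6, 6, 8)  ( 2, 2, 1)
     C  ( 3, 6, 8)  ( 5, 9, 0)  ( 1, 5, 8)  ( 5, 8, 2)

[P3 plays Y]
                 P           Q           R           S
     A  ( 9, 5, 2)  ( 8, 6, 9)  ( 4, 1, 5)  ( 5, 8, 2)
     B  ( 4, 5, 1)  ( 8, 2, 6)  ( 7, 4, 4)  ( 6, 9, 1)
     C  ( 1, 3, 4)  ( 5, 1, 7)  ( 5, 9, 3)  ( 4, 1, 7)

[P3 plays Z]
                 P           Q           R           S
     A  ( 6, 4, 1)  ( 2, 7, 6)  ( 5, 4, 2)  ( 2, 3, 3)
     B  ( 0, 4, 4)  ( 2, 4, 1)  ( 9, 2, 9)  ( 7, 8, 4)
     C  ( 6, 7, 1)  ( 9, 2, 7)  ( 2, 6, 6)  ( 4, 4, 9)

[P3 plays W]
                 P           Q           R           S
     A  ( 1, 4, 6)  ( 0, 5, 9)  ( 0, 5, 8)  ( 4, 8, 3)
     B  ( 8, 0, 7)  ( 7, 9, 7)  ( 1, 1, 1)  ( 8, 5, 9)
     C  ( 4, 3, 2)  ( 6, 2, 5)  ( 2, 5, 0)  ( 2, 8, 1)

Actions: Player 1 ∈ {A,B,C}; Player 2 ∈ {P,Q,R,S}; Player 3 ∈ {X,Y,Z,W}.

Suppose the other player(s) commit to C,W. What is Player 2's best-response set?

P2 best: {S}

u_2(P vs C,W) = 3
u_2(Q vs C,W) = 2
u_2(R vs C,W) = 5
u_2(S vs C,W) = 8
max payoff 8 at {S}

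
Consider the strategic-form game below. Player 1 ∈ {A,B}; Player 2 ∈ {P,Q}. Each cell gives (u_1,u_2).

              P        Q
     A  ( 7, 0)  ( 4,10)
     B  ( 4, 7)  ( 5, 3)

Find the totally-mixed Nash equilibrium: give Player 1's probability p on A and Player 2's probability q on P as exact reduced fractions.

P1 indiff ⇒ q·7+(1-q)·4 = q·4+(1-q)·5 ⇒ q(3) = (1-q)(1) ⇒ q = 1/4
P2 indiff ⇒ p·0+(1-p)·7 = p·10+(1-p)·3 ⇒ p(-10) = (1-p)(-4) ⇒ p = 2/7

(p,q) = (2/7, 1/4)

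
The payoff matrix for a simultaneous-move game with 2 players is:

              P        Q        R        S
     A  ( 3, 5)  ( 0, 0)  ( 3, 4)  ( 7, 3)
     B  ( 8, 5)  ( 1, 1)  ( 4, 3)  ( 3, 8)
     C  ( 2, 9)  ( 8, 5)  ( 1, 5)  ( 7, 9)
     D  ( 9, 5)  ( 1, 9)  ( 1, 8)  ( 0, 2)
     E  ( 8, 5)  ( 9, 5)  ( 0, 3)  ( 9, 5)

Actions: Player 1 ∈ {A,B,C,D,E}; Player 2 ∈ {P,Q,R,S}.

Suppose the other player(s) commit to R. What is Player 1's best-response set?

u_1(A vs R) = 3
u_1(B vs R) = 4
u_1(C vs R) = 1
u_1(D vs R) = 1
u_1(E vs R) = 0
max payoff 4 at {B}

BR_1 = {B}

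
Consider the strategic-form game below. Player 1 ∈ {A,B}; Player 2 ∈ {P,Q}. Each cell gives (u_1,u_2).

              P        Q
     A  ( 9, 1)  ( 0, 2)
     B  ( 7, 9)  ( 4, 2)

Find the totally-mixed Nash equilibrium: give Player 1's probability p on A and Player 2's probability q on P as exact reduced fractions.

(p,q) = (7/8, 2/3)

P1 indiff ⇒ q·9+(1-q)·0 = q·7+(1-q)·4 ⇒ q(2) = (1-q)(4) ⇒ q = 2/3
P2 indiff ⇒ p·1+(1-p)·9 = p·2+(1-p)·2 ⇒ p(-1) = (1-p)(-7) ⇒ p = 7/8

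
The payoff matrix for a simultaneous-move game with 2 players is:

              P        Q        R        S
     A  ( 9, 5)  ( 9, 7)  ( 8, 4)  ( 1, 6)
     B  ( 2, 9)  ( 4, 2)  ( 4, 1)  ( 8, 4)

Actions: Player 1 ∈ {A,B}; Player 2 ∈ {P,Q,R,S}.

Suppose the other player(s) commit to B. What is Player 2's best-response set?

u_2(P vs B) = 9
u_2(Q vs B) = 2
u_2(R vs B) = 1
u_2(S vs B) = 4
max payoff 9 at {P}

BR_2 = {P}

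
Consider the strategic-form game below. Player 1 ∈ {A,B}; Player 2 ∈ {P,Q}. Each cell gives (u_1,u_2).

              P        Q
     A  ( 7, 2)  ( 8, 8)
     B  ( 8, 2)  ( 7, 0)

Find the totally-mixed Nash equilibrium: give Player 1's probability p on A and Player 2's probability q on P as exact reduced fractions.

P1 indiff ⇒ q·7+(1-q)·8 = q·8+(1-q)·7 ⇒ q(-1) = (1-q)(-1) ⇒ q = 1/2
P2 indiff ⇒ p·2+(1-p)·2 = p·8+(1-p)·0 ⇒ p(-6) = (1-p)(-2) ⇒ p = 1/4

p=1/4, q=1/2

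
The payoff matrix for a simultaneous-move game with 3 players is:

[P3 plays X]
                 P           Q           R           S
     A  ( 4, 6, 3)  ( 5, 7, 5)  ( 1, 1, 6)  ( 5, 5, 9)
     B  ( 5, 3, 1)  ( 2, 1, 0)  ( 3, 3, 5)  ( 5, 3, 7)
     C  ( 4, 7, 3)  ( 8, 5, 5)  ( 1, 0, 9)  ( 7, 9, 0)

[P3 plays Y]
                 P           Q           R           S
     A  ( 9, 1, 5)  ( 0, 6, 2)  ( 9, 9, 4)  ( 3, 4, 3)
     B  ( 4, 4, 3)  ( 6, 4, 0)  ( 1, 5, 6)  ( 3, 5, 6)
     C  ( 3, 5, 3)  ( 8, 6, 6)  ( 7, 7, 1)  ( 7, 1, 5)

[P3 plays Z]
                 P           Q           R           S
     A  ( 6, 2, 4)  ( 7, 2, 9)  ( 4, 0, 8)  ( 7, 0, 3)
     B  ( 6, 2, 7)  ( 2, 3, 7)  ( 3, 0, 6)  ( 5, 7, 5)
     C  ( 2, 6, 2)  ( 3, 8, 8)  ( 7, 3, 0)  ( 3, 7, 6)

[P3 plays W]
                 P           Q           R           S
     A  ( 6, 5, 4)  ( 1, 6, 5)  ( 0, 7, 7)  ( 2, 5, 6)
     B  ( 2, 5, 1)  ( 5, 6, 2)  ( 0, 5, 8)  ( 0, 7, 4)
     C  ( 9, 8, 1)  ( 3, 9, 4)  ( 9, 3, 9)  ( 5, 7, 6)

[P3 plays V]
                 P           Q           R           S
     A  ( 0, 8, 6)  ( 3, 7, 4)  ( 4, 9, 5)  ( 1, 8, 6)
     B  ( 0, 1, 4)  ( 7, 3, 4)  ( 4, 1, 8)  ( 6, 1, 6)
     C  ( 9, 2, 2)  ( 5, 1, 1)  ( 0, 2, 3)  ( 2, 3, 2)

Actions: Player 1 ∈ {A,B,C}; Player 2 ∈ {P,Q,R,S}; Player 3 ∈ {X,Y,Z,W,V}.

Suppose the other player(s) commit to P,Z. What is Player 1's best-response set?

u_1(A vs P,Z) = 6
u_1(B vs P,Z) = 6
u_1(C vs P,Z) = 2
max payoff 6 at {A,B}

argmax u_1 = {A,B}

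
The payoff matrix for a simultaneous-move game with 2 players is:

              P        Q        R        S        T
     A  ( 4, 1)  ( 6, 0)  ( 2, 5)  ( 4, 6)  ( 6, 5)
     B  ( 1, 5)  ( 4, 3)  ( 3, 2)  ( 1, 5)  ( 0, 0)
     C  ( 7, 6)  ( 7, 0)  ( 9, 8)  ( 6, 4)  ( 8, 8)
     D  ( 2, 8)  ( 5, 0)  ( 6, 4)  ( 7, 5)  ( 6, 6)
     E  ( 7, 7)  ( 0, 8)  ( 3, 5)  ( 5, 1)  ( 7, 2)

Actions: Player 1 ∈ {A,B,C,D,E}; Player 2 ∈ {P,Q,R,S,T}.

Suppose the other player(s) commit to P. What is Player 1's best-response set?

u_1(A vs P) = 4
u_1(B vs P) = 1
u_1(C vs P) = 7
u_1(D vs P) = 2
u_1(E vs P) = 7
max payoff 7 at {C,E}

argmax u_1 = {C,E}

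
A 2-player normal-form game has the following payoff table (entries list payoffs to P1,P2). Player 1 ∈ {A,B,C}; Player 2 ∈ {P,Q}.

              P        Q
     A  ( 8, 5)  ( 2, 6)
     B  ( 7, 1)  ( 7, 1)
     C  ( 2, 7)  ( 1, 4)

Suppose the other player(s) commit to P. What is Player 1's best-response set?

u_1(A vs P) = 8
u_1(B vs P) = 7
u_1(C vs P) = 2
max payoff 8 at {A}

argmax u_1 = {A}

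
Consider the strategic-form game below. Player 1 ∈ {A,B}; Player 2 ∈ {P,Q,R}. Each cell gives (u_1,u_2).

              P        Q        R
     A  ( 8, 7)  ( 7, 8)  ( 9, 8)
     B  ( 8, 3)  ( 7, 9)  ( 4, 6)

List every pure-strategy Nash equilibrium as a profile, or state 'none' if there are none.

(A,P): not NE [P2→R gives 8>7]
(A,Q): NE
(A,R): NE
(B,P): not NE [P2→Q gives 9>3]
(B,Q): NE
(B,R): not NE [P1→A gives 9>4; P2→Q gives 9>6]

PSNE = {(A,Q), (A,R), (B,Q)}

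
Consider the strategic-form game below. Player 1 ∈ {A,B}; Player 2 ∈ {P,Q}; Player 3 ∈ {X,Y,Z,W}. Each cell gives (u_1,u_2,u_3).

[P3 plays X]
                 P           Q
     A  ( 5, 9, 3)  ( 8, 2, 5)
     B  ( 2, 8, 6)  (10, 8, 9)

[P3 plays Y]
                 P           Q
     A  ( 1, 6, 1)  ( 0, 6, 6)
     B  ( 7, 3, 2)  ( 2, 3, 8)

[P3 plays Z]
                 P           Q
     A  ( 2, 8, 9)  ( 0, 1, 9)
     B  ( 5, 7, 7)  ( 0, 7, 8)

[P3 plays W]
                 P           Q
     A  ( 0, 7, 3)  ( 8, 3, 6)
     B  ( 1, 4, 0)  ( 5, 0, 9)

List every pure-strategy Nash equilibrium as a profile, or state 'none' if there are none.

NE set: (B,P,Z), (B,Q,X)

(A,P,X): not NE [P3→Z gives 9>3]
(A,P,Y): not NE [P1→B gives 7>1; P3→Z gives 9>1]
(A,P,Z): not NE [P1→B gives 5>2]
(A,P,W): not NE [P1→B gives 1>0; P3→Z gives 9>3]
(A,Q,X): not NE [P1→B gives 10>8; P2→P gives 9>2; P3→Z gives 9>5]
(A,Q,Y): not NE [P1→B gives 2>0; P3→Z gives 9>6]
(A,Q,Z): not NE [P2→P gives 8>1]
(A,Q,W): not NE [P2→P gives 7>3; P3→Z gives 9>6]
(B,P,X): not NE [P1→A gives 5>2; P3→Z gives 7>6]
(B,P,Y): not NE [P3→Z gives 7>2]
(B,P,Z): NE
(B,P,W): not NE [P3→Z gives 7>0]
(B,Q,X): NE
(B,Q,Y): not NE [P3→W gives 9>8]
(B,Q,Z): not NE [P3→W gives 9>8]
(B,Q,W): not NE [P1→A gives 8>5; P2→P gives 4>0]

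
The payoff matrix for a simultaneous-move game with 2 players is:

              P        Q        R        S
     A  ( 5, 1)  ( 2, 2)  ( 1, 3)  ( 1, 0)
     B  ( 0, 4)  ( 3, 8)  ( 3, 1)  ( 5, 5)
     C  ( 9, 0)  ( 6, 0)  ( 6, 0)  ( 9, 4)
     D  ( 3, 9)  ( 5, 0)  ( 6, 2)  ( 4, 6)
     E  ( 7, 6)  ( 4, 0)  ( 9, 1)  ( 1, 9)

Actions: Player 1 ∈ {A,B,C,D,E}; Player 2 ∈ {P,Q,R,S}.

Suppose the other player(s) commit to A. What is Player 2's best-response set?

u_2(P vs A) = 1
u_2(Q vs A) = 2
u_2(R vs A) = 3
u_2(S vs A) = 0
max payoff 3 at {R}

P2 best: {R}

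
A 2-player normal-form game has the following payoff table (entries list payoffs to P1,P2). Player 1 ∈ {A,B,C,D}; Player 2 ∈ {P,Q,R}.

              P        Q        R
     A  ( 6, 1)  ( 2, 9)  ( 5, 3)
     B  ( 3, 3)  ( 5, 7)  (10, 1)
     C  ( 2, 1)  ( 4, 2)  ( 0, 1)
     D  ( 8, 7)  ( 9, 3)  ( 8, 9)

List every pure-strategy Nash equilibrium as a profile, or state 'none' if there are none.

PSNE: ∅

(A,P): not NE [P1→D gives 8>6; P2→Q gives 9>1]
(A,Q): not NE [P1→D gives 9>2]
(A,R): not NE [P1→B gives 10>5; P2→Q gives 9>3]
(B,P): not NE [P1→D gives 8>3; P2→Q gives 7>3]
(B,Q): not NE [P1→D gives 9>5]
(B,R): not NE [P2→Q gives 7>1]
(C,P): not NE [P1→D gives 8>2; P2→Q gives 2>1]
(C,Q): not NE [P1→D gives 9>4]
(C,R): not NE [P1→B gives 10>0; P2→Q gives 2>1]
(D,P): not NE [P2→R gives 9>7]
(D,Q): not NE [P2→R gives 9>3]
(D,R): not NE [P1→B gives 10>8]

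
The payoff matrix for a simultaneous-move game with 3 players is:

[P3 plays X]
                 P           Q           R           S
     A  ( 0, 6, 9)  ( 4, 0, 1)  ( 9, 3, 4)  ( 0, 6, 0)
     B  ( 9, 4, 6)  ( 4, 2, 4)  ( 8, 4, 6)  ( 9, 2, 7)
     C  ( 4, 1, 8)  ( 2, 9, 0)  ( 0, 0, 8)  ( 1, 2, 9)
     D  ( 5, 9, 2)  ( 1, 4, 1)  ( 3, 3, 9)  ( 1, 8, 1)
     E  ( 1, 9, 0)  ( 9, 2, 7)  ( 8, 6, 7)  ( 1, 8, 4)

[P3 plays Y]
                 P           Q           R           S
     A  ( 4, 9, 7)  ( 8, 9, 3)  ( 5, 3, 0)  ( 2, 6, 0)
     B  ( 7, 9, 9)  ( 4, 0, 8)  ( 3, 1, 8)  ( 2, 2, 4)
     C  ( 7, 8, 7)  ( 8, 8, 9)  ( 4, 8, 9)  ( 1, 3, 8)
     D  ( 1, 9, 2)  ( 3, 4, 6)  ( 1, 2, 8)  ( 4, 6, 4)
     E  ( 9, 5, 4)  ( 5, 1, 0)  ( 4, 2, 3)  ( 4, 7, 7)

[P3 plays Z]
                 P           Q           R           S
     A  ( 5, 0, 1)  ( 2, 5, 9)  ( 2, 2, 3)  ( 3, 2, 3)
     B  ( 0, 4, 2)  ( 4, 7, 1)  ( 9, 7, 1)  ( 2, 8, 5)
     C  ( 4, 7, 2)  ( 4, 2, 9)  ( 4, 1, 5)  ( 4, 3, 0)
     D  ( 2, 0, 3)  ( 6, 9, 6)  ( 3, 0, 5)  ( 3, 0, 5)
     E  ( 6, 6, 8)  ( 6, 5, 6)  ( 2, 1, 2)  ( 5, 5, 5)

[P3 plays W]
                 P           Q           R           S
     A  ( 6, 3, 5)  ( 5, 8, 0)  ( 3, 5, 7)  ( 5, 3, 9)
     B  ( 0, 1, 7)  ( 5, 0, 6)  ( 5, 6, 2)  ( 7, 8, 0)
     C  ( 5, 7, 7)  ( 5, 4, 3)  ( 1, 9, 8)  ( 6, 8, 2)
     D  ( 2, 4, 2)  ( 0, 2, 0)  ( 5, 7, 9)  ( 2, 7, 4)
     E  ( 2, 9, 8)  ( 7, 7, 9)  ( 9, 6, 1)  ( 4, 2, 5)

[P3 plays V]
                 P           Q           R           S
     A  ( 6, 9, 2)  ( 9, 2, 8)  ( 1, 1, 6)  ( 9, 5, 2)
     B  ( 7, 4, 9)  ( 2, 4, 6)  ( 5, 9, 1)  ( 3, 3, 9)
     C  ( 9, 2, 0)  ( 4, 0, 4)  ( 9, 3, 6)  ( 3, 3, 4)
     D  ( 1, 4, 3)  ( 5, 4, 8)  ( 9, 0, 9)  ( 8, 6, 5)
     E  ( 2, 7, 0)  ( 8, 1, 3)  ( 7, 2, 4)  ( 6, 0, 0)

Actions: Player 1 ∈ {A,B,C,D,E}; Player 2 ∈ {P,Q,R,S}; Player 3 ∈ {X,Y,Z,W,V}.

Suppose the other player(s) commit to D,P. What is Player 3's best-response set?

P3 best: {Z,V}

u_3(X vs D,P) = 2
u_3(Y vs D,P) = 2
u_3(Z vs D,P) = 3
u_3(W vs D,P) = 2
u_3(V vs D,P) = 3
max payoff 3 at {Z,V}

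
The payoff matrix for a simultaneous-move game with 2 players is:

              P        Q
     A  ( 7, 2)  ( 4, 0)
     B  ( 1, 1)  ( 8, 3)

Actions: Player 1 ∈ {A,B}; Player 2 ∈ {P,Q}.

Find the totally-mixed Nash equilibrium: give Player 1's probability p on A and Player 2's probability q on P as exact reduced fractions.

p=1/2, q=2/5

P1 indiff ⇒ q·7+(1-q)·4 = q·1+(1-q)·8 ⇒ q(6) = (1-q)(4) ⇒ q = 2/5
P2 indiff ⇒ p·2+(1-p)·1 = p·0+(1-p)·3 ⇒ p(2) = (1-p)(2) ⇒ p = 1/2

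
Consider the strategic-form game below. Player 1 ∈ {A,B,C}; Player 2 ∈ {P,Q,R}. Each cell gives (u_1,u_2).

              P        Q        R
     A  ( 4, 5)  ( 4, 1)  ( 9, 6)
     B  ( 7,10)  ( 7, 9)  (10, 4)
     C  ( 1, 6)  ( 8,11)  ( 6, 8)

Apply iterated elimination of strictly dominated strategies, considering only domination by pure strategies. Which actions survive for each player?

P1 drop A (B beats it: P:7>4 Q:7>4 R:10>9)
P2 drop R (Q beats it: B:9>4 C:11>8)
P1→{B,C} P2→{P,Q}

IESDS → P1:{B,C} P2:{P,Q}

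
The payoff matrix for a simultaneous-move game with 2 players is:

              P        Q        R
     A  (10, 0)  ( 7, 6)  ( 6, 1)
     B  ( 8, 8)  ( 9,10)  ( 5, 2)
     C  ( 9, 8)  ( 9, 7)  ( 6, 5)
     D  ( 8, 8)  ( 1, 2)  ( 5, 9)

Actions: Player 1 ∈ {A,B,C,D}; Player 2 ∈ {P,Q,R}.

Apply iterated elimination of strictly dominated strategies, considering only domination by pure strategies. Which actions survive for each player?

P1 drop D (A beats it: P:10>8 Q:7>1 R:6>5)
P2 drop R (Q beats it: A:6>1 B:10>2 C:7>5)
P1→{A,B,C} P2→{P,Q}

IESDS → P1:{A,B,C} P2:{P,Q}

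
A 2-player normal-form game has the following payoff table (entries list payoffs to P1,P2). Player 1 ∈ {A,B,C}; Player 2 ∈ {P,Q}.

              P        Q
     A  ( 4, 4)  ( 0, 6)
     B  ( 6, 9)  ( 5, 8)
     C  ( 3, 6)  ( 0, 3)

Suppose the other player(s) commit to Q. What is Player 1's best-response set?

argmax u_1 = {B}

u_1(A vs Q) = 0
u_1(B vs Q) = 5
u_1(C vs Q) = 0
max payoff 5 at {B}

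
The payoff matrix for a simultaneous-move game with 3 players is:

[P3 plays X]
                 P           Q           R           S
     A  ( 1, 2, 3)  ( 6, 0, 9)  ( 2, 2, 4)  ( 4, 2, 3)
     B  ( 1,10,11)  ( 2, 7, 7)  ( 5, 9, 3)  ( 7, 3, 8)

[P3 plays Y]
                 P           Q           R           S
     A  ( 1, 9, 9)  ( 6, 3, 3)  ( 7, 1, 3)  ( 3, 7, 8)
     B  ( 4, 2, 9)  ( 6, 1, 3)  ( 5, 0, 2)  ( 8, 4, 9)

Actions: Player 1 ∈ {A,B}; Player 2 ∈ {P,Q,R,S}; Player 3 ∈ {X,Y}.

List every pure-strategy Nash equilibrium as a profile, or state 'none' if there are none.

PSNE = {(B,P,X), (B,S,Y)}

(A,P,X): not NE [P3→Y gives 9>3]
(A,P,Y): not NE [P1→B gives 4>1]
(A,Q,X): not NE [P2→S gives 2>0]
(A,Q,Y): not NE [P2→P gives 9>3; P3→X gives 9>3]
(A,R,X): not NE [P1→B gives 5>2]
(A,R,Y): not NE [P2→P gives 9>1; P3→X gives 4>3]
(A,S,X): not NE [P1→B gives 7>4; P3→Y gives 8>3]
(A,S,Y): not NE [P1→B gives 8>3; P2→P gives 9>7]
(B,P,X): NE
(B,P,Y): not NE [P2→S gives 4>2; P3→X gives 11>9]
(B,Q,X): not NE [P1→A gives 6>2; P2→P gives 10>7]
(B,Q,Y): not NE [P2→S gives 4>1; P3→X gives 7>3]
(B,R,X): not NE [P2→P gives 10>9]
(B,R,Y): not NE [P1→A gives 7>5; P2→S gives 4>0; P3→X gives 3>2]
(B,S,X): not NE [P2→P gives 10>3; P3→Y gives 9>8]
(B,S,Y): NE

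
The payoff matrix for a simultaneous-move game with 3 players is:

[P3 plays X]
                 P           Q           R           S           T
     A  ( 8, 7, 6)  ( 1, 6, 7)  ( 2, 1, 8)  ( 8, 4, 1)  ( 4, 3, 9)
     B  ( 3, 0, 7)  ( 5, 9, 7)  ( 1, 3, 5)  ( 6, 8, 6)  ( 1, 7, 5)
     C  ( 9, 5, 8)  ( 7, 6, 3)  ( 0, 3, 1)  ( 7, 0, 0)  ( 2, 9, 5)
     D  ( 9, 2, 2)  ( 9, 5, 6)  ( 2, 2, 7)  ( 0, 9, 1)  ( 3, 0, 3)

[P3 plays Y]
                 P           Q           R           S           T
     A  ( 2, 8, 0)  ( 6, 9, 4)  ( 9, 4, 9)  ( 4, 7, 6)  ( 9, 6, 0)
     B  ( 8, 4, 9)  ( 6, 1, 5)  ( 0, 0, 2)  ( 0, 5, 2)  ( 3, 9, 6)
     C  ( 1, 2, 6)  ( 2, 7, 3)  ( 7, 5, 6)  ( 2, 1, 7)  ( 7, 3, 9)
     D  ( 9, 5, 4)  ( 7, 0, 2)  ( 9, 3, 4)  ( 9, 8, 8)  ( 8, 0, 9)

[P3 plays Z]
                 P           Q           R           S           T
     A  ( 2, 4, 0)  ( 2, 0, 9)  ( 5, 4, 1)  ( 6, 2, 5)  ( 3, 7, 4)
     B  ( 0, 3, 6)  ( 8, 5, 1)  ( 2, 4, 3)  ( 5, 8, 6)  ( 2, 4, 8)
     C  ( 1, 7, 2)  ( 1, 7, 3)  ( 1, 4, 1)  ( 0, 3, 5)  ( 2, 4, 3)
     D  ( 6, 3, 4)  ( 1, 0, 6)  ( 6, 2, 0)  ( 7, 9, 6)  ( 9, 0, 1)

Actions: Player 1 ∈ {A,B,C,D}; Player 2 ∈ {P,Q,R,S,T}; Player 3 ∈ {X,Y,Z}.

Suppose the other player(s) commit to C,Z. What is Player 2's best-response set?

u_2(P vs C,Z) = 7
u_2(Q vs C,Z) = 7
u_2(R vs C,Z) = 4
u_2(S vs C,Z) = 3
u_2(T vs C,Z) = 4
max payoff 7 at {P,Q}

P2 best: {P,Q}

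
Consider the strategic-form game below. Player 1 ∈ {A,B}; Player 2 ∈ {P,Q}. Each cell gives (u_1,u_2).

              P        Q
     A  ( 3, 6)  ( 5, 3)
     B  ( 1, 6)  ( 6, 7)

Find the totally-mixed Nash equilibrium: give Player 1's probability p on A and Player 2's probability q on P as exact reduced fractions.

P1 indiff ⇒ q·3+(1-q)·5 = q·1+(1-q)·6 ⇒ q(2) = (1-q)(1) ⇒ q = 1/3
P2 indiff ⇒ p·6+(1-p)·6 = p·3+(1-p)·7 ⇒ p(3) = (1-p)(1) ⇒ p = 1/4

P1 mixes 1/4 on A; P2 mixes 1/3 on P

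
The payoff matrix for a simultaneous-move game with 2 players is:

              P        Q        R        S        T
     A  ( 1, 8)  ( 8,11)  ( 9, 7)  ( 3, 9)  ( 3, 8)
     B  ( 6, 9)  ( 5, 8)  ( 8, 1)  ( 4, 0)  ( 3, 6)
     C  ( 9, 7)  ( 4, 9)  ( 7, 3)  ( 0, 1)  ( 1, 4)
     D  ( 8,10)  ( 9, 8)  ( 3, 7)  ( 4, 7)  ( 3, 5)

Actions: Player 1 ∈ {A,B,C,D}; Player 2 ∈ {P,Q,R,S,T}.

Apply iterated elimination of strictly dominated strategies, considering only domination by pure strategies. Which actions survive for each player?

Survivors P1:{C,D} P2:{P,Q}

P2 drop R (P beats it: A:8>7 B:9>1 C:7>3 D:10>7)
P2 drop S (Q beats it: A:11>9 B:8>0 C:9>1 D:8>7)
P2 drop T (Q beats it: A:11>8 B:8>6 C:9>4 D:8>5)
P1 drop A (D beats it: P:8>1 Q:9>8)
P1 drop B (D beats it: P:8>6 Q:9>5)
P1→{C,D} P2→{P,Q}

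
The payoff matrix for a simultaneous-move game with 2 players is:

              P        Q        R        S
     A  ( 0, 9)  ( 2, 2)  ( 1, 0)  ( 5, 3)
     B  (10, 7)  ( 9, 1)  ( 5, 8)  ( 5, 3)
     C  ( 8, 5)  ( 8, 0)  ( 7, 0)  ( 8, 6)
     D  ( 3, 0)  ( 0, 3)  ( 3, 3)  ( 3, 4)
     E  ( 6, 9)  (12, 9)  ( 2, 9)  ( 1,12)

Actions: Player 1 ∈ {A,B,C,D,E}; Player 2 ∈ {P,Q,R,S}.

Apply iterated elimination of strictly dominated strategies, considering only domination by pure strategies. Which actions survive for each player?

P1 drop A (C beats it: P:8>0 Q:8>2 R:7>1 S:8>5)
P1 drop D (B beats it: P:10>3 Q:9>0 R:5>3 S:5>3)
P2 drop Q (S beats it: B:3>1 C:6>0 E:12>9)
P1 drop E (B beats it: P:10>6 R:5>2 S:5>1)
P1→{B,C} P2→{P,R,S}

Remaining: P1:{B,C} P2:{P,R,S}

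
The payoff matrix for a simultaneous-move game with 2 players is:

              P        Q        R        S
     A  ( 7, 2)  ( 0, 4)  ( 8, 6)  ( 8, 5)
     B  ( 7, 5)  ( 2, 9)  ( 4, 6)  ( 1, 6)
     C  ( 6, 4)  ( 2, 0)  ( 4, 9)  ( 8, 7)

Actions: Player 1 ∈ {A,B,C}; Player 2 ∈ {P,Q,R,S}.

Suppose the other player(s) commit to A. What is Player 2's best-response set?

argmax u_2 = {R}

u_2(P vs A) = 2
u_2(Q vs A) = 4
u_2(R vs A) = 6
u_2(S vs A) = 5
max payoff 6 at {R}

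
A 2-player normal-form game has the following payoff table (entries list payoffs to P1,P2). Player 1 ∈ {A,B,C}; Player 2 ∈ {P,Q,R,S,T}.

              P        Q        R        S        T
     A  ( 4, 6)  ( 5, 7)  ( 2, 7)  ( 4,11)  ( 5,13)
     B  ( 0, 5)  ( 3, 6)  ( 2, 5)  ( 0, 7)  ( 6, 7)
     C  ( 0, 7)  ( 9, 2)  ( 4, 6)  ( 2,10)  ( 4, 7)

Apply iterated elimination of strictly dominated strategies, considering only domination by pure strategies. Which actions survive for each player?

IESDS → P1:{A,B} P2:{S,T}

P2 drop P (S beats it: A:11>6 B:7>5 C:10>7)
P2 drop Q (S beats it: A:11>7 B:7>6 C:10>2)
P2 drop R (S beats it: A:11>7 B:7>5 C:10>6)
P1 drop C (A beats it: S:4>2 T:5>4)
P1→{A,B} P2→{S,T}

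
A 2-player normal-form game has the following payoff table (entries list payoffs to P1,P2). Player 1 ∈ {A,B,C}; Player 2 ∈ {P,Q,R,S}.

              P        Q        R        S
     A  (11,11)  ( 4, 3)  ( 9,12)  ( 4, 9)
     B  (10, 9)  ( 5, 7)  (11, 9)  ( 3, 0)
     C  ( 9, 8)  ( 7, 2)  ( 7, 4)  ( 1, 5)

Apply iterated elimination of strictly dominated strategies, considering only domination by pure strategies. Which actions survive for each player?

Survivors P1:{A,B} P2:{P,R}

P2 drop Q (P beats it: A:11>3 B:9>7 C:8>2)
P1 drop C (A beats it: P:11>9 R:9>7 S:4>1)
P2 drop S (P beats it: A:11>9 B:9>0)
P1→{A,B} P2→{P,R}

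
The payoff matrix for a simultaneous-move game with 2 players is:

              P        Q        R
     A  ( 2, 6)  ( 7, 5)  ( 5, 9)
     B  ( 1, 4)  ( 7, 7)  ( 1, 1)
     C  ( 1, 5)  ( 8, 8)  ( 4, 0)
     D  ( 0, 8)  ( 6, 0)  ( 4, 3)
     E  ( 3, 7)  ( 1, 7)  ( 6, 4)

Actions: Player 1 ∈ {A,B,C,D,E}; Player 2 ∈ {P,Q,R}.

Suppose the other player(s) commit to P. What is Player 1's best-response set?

BR_1 = {E}

u_1(A vs P) = 2
u_1(B vs P) = 1
u_1(C vs P) = 1
u_1(D vs P) = 0
u_1(E vs P) = 3
max payoff 3 at {E}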